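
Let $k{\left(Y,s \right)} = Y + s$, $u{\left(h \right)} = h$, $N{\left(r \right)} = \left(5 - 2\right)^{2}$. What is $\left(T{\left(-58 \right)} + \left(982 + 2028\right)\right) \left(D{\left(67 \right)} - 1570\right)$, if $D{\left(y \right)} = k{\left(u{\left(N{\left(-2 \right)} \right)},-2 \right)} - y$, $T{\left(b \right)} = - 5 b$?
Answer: $-5379000$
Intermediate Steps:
$N{\left(r \right)} = 9$ ($N{\left(r \right)} = 3^{2} = 9$)
$D{\left(y \right)} = 7 - y$ ($D{\left(y \right)} = \left(9 - 2\right) - y = 7 - y$)
$\left(T{\left(-58 \right)} + \left(982 + 2028\right)\right) \left(D{\left(67 \right)} - 1570\right) = \left(\left(-5\right) \left(-58\right) + \left(982 + 2028\right)\right) \left(\left(7 - 67\right) - 1570\right) = \left(290 + 3010\right) \left(\left(7 - 67\right) - 1570\right) = 3300 \left(-60 - 1570\right) = 3300 \left(-1630\right) = -5379000$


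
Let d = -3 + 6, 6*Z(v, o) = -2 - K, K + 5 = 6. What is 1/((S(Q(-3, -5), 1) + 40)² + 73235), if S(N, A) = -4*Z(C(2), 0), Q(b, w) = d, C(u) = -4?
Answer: 1/74999 ≈ 1.3334e-5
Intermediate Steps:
K = 1 (K = -5 + 6 = 1)
Z(v, o) = -½ (Z(v, o) = (-2 - 1*1)/6 = (-2 - 1)/6 = (⅙)*(-3) = -½)
d = 3
Q(b, w) = 3
S(N, A) = 2 (S(N, A) = -4*(-½) = 2)
1/((S(Q(-3, -5), 1) + 40)² + 73235) = 1/((2 + 40)² + 73235) = 1/(42² + 73235) = 1/(1764 + 73235) = 1/74999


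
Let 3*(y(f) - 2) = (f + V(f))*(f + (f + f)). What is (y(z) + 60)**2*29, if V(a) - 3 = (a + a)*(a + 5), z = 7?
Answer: 49615056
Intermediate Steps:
V(a) = 3 + 2*a*(5 + a) (V(a) = 3 + (a + a)*(a + 5) = 3 + (2*a)*(5 + a) = 3 + 2*a*(5 + a))
y(f) = 2 + f*(3 + 2*f**2 + 11*f) (y(f) = 2 + ((f + (3 + 2*f**2 + 10*f))*(f + (f + f)))/3 = 2 + ((3 + 2*f**2 + 11*f)*(f + 2*f))/3 = 2 + ((3 + 2*f**2 + 11*f)*(3*f))/3 = 2 + (3*f*(3 + 2*f**2 + 11*f))/3 = 2 + f*(3 + 2*f**2 + 11*f))
(y(z) + 60)**2*29 = ((2 + 2*7**3 + 3*7 + 11*7**2) + 60)**2*29 = ((2 + 2*343 + 21 + 11*49) + 60)**2*29 = ((2 + 686 + 21 + 539) + 60)**2*29 = (1248 + 60)**2*29 = 1308**2*29 = 1710864*29 = 49615056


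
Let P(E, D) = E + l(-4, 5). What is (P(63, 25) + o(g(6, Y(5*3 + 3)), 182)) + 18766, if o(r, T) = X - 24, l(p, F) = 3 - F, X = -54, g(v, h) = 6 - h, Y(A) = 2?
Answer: 18749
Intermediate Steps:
o(r, T) = -78 (o(r, T) = -54 - 24 = -78)
P(E, D) = -2 + E (P(E, D) = E + (3 - 1*5) = E + (3 - 5) = E - 2 = -2 + E)
(P(63, 25) + o(g(6, Y(5*3 + 3)), 182)) + 18766 = ((-2 + 63) - 78) + 18766 = (61 - 78) + 18766 = -17 + 18766 = 18749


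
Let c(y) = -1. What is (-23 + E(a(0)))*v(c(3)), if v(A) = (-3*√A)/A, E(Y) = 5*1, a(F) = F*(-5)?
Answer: -54*I ≈ -54.0*I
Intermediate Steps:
a(F) = -5*F
E(Y) = 5
v(A) = -3/√A
(-23 + E(a(0)))*v(c(3)) = (-23 + 5)*(-(-3)*I) = -(-54)*(-I) = -54*I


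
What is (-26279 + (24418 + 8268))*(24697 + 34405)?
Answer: 378666514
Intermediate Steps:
(-26279 + (24418 + 8268))*(24697 + 34405) = (-26279 + 32686)*59102 = 6407*59102 = 378666514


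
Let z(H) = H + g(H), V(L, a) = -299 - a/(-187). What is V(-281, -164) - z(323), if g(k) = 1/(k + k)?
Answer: -4426175/7106 ≈ -622.88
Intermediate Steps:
g(k) = 1/(2*k)
V(L, a) = -299 + a/187 (V(L, a) = -299 - a*(-1)/187 = -299 - (-1)*a/187 = -299 + a/187)
z(H) = H + 1/(2*H)
V(-281, -164) - z(323) = (-299 + (1/187)*(-164)) - (323 + (½)/323) = (-299 - 164/187) - (323 + (½)*(1/323)) = -56077/187 - (323 + 1/646) = -56077/187 - 1*208659/646 = -56077/187 - 208659/646 = -4426175/7106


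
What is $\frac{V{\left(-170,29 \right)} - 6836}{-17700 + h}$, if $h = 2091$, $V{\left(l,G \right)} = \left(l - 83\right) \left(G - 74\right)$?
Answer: $- \frac{4549}{15609} \approx -0.29143$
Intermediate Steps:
$V{\left(l,G \right)} = \left(-83 + l\right) \left(-74 + G\right)$
$\frac{V{\left(-170,29 \right)} - 6836}{-17700 + h} = \frac{\left(6142 - 2407 - -12580 + 29 \left(-170\right)\right) - 6836}{-17700 + 2091} = \frac{\left(6142 - 2407 + 12580 - 4930\right) - 6836}{-15609} = \left(11385 - 6836\right) \left(- \frac{1}{15609}\right) = 4549 \left(- \frac{1}{15609}\right) = - \frac{4549}{15609}$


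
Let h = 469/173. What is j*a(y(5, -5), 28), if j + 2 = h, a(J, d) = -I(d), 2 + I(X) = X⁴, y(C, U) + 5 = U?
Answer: -75602442/173 ≈ -4.3701e+5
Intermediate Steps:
y(C, U) = -5 + U
I(X) = -2 + X⁴
a(J, d) = 2 - d⁴ (a(J, d) = -(-2 + d⁴) = 2 - d⁴)
h = 469/173 (h = 469*(1/173) = 469/173 ≈ 2.7110)
j = 123/173 (j = -2 + 469/173 = 123/173 ≈ 0.71098)
j*a(y(5, -5), 28) = 123*(2 - 1*28⁴)/173 = 123*(2 - 1*614656)/173 = 123*(2 - 614656)/173 = (123/173)*(-614654) = -75602442/173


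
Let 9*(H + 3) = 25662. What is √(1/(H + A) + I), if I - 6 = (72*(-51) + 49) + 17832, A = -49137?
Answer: √5594259849958/19838 ≈ 119.23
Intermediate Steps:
H = 8545/3 (H = -3 + (⅑)*25662 = -3 + 8554/3 = 8545/3 ≈ 2848.3)
I = 14215 (I = 6 + ((72*(-51) + 49) + 17832) = 6 + ((-3672 + 49) + 17832) = 6 + (-3623 + 17832) = 6 + 14209 = 14215)
√(1/(H + A) + I) = √(1/(8545/3 - 49137) + 14215) = √(1/(-138866/3) + 14215) = √(-3/138866 + 14215) = √(1973980187/138866) = √5594259849958/19838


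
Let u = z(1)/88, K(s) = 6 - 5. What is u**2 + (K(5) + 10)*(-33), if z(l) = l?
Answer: -2811071/7744 ≈ -363.00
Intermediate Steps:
K(s) = 1
u = 1/88 ≈ 0.011364
u**2 + (K(5) + 10)*(-33) = (1/88)**2 + (1 + 10)*(-33) = 1/7744 + 11*(-33) = 1/7744 - 363 = -2811071/7744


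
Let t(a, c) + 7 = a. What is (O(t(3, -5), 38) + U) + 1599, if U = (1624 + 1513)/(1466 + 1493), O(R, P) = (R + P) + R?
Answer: 4823348/2959 ≈ 1630.1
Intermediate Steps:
t(a, c) = -7 + a
O(R, P) = P + 2*R (O(R, P) = (P + R) + R = P + 2*R)
U = 3137/2959 ≈ 1.0602
(O(t(3, -5), 38) + U) + 1599 = ((38 + 2*(-7 + 3)) + 3137/2959) + 1599 = ((38 + 2*(-4)) + 3137/2959) + 1599 = ((38 - 8) + 3137/2959) + 1599 = (30 + 3137/2959) + 1599 = 91907/2959 + 1599 = 4823348/2959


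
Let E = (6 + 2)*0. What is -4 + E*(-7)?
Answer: -4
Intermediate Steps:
E = 0 (E = 8*0 = 0)
-4 + E*(-7) = -4 + 0*(-7) = -4 + 0 = -4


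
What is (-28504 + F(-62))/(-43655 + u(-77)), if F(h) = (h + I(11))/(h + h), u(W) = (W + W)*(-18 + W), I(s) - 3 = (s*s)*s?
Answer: 883942/899775 ≈ 0.98240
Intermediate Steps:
I(s) = 3 + s³ (I(s) = 3 + (s*s)*s = 3 + s²*s = 3 + s³)
u(W) = 2*W*(-18 + W) (u(W) = (2*W)*(-18 + W) = 2*W*(-18 + W))
F(h) = (1334 + h)/(2*h) (F(h) = (h + (3 + 11³))/(h + h) = (h + (3 + 1331))/((2*h)) = (h + 1334)*(1/(2*h)) = (1334 + h)*(1/(2*h)) = (1334 + h)/(2*h))
(-28504 + F(-62))/(-43655 + u(-77)) = (-28504 + (½)*(1334 - 62)/(-62))/(-43655 + 2*(-77)*(-18 - 77)) = (-28504 + (½)*(-1/62)*1272)/(-43655 + 2*(-77)*(-95)) = (-28504 - 318/31)/(-43655 + 14630) = -883942/31/(-29025) = -883942/31*(-1/29025) = 883942/899775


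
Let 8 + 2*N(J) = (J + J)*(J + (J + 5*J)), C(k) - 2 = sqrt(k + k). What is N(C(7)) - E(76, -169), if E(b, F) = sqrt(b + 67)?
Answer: 122 - sqrt(143) + 28*sqrt(14) ≈ 214.81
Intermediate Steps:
C(k) = 2 + sqrt(2)*sqrt(k) (C(k) = 2 + sqrt(k + k) = 2 + sqrt(2*k) = 2 + sqrt(2)*sqrt(k))
N(J) = -4 + 7*J**2 (N(J) = -4 + ((J + J)*(J + (J + 5*J)))/2 = -4 + ((2*J)*(J + 6*J))/2 = -4 + ((2*J)*(7*J))/2 = -4 + (14*J**2)/2 = -4 + 7*J**2)
E(b, F) = sqrt(67 + b)
N(C(7)) - E(76, -169) = (-4 + 7*(2 + sqrt(2)*sqrt(7))**2) - sqrt(67 + 76) = (-4 + 7*(2 + sqrt(14))**2) - sqrt(143) = -4 - sqrt(143) + 7*(2 + sqrt(14))**2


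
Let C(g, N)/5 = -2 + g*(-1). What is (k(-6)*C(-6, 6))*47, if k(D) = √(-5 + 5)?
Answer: 0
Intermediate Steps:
k(D) = 0 (k(D) = √0 = 0)
C(g, N) = -10 - 5*g (C(g, N) = 5*(-2 + g*(-1)) = 5*(-2 - g) = -10 - 5*g)
(k(-6)*C(-6, 6))*47 = (0*(-10 - 5*(-6)))*47 = (0*(-10 + 30))*47 = (0*20)*47 = 0*47 = 0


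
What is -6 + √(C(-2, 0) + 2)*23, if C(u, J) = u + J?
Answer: -6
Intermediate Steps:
C(u, J) = J + u
-6 + √(C(-2, 0) + 2)*23 = -6 + √((0 - 2) + 2)*23 = -6 + √(-2 + 2)*23 = -6 + √0*23 = -6 + 0*23 = -6 + 0 = -6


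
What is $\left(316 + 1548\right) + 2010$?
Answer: $3874$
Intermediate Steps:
$\left(316 + 1548\right) + 2010 = 1864 + 2010 = 3874$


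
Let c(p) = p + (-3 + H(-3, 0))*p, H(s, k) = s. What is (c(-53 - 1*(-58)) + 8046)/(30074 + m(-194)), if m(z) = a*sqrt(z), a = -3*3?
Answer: 120611777/452230595 + 72189*I*sqrt(194)/904461190 ≈ 0.2667 + 0.0011117*I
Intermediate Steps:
a = -9
m(z) = -9*sqrt(z)
c(p) = -5*p (c(p) = p + (-3 - 3)*p = p - 6*p = -5*p)
(c(-53 - 1*(-58)) + 8046)/(30074 + m(-194)) = (-5*(-53 - 1*(-58)) + 8046)/(30074 - 9*I*sqrt(194)) = (-5*(-53 + 58) + 8046)/(30074 - 9*I*sqrt(194)) = (-5*5 + 8046)/(30074 - 9*I*sqrt(194)) = (-25 + 8046)/(30074 - 9*I*sqrt(194)) = 8021/(30074 - 9*I*sqrt(194))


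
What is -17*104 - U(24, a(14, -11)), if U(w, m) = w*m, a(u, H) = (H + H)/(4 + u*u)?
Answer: -44134/25 ≈ -1765.4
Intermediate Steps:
a(u, H) = 2*H/(4 + u²) (a(u, H) = (2*H)/(4 + u²) = 2*H/(4 + u²))
U(w, m) = m*w
-17*104 - U(24, a(14, -11)) = -17*104 - 2*(-11)/(4 + 14²)*24 = -1768 - 2*(-11)/(4 + 196)*24 = -1768 - 2*(-11)/200*24 = -1768 - 2*(-11)*(1/200)*24 = -1768 - (-11)*24/100 = -1768 - 1*(-66/25) = -1768 + 66/25 = -44134/25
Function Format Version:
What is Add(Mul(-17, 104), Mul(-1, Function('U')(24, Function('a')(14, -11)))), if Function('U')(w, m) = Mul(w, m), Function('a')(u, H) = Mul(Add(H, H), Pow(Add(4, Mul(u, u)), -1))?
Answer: Rational(-44134, 25) ≈ -1765.4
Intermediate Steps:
Function('a')(u, H) = Mul(2, H, Pow(Add(4, Pow(u, 2)), -1)) (Function('a')(u, H) = Mul(Mul(2, H), Pow(Add(4, Pow(u, 2)), -1)) = Mul(2, H, Pow(Add(4, Pow(u, 2)), -1)))
Function('U')(w, m) = Mul(m, w)
Add(Mul(-17, 104), Mul(-1, Function('U')(24, Function('a')(14, -11)))) = Add(Mul(-17, 104), Mul(-1, Mul(Mul(2, -11, Pow(Add(4, Pow(14, 2)), -1)), 24))) = Add(-1768, Mul(-1, Mul(Mul(2, -11, Pow(Add(4, 196), -1)), 24))) = Add(-1768, Mul(-1, Mul(Mul(2, -11, Pow(200, -1)), 24))) = Add(-1768, Mul(-1, Mul(Mul(2, -11, Rational(1, 200)), 24))) = Add(-1768, Mul(-1, Mul(Rational(-11, 100), 24))) = Add(-1768, Mul(-1, Rational(-66, 25))) = Add(-1768, Rational(66, 25)) = Rational(-44134, 25)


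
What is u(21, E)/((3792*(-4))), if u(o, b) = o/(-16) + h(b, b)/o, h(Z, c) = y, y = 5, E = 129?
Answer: 361/5096448 ≈ 7.0834e-5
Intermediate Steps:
h(Z, c) = 5
u(o, b) = 5/o - o/16 (u(o, b) = o/(-16) + 5/o = o*(-1/16) + 5/o = -o/16 + 5/o = 5/o - o/16)
u(21, E)/((3792*(-4))) = (5/21 - 1/16*21)/((3792*(-4))) = (5*(1/21) - 21/16)/(-15168) = (5/21 - 21/16)*(-1/15168) = -361/336*(-1/15168) = 361/5096448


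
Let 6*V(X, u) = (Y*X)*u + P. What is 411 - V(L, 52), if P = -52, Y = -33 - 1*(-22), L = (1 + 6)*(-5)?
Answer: -2917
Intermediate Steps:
L = -35 (L = 7*(-5) = -35)
Y = -11 (Y = -33 + 22 = -11)
V(X, u) = -26/3 - 11*X*u/6 (V(X, u) = ((-11*X)*u - 52)/6 = (-11*X*u - 52)/6 = (-52 - 11*X*u)/6 = -26/3 - 11*X*u/6)
411 - V(L, 52) = 411 - (-26/3 - 11/6*(-35)*52) = 411 - (-26/3 + 10010/3) = 411 - 1*3328 = 411 - 3328 = -2917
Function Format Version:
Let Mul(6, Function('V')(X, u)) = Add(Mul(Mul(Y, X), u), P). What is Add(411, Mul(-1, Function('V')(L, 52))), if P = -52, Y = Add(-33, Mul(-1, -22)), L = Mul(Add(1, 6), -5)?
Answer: -2917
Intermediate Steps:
L = -35 (L = Mul(7, -5) = -35)
Y = -11 (Y = Add(-33, 22) = -11)
Function('V')(X, u) = Add(Rational(-26, 3), Mul(Rational(-11, 6), X, u)) (Function('V')(X, u) = Mul(Rational(1, 6), Add(Mul(Mul(-11, X), u), -52)) = Mul(Rational(1, 6), Add(Mul(-11, X, u), -52)) = Mul(Rational(1, 6), Add(-52, Mul(-11, X, u))) = Add(Rational(-26, 3), Mul(Rational(-11, 6), X, u)))
Add(411, Mul(-1, Function('V')(L, 52))) = Add(411, Mul(-1, Add(Rational(-26, 3), Mul(Rational(-11, 6), -35, 52)))) = Add(411, Mul(-1, Add(Rational(-26, 3), Rational(10010, 3)))) = Add(411, Mul(-1, 3328)) = Add(411, -3328) = -2917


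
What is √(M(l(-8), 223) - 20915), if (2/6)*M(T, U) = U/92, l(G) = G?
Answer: I*√44240753/46 ≈ 144.59*I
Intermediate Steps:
M(T, U) = 3*U/92 (M(T, U) = 3*(U/92) = 3*U/92)
√(M(l(-8), 223) - 20915) = √((3/92)*223 - 20915) = √(669/92 - 20915) = √(-1923511/92) = I*√44240753/46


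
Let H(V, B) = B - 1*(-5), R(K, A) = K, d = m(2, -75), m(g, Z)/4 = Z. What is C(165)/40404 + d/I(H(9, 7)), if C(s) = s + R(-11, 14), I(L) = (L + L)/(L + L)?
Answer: -865789/2886 ≈ -300.00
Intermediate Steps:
m(g, Z) = 4*Z
d = -300 (d = 4*(-75) = -300)
H(V, B) = 5 + B (H(V, B) = B + 5 = 5 + B)
I(L) = 1 (I(L) = (2*L)/((2*L)) = (2*L)*(1/(2*L)) = 1)
C(s) = -11 + s (C(s) = s - 11 = -11 + s)
C(165)/40404 + d/I(H(9, 7)) = (-11 + 165)/40404 - 300/1 = 154*(1/40404) - 300*1 = 11/2886 - 300 = -865789/2886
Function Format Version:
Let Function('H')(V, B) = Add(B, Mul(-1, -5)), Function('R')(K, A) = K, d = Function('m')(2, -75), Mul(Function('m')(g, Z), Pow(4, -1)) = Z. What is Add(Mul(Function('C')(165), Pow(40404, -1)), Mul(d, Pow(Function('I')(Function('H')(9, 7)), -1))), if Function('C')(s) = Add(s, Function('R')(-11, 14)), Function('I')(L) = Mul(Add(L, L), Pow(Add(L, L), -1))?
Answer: Rational(-865789, 2886) ≈ -300.00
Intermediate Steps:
Function('m')(g, Z) = Mul(4, Z)
d = -300 (d = Mul(4, -75) = -300)
Function('H')(V, B) = Add(5, B) (Function('H')(V, B) = Add(B, 5) = Add(5, B))
Function('I')(L) = 1 (Function('I')(L) = Mul(Mul(2, L), Pow(Mul(2, L), -1)) = Mul(Mul(2, L), Mul(Rational(1, 2), Pow(L, -1))) = 1)
Function('C')(s) = Add(-11, s) (Function('C')(s) = Add(s, -11) = Add(-11, s))
Add(Mul(Function('C')(165), Pow(40404, -1)), Mul(d, Pow(Function('I')(Function('H')(9, 7)), -1))) = Add(Mul(Add(-11, 165), Pow(40404, -1)), Mul(-300, Pow(1, -1))) = Add(Mul(154, Rational(1, 40404)), Mul(-300, 1)) = Add(Rational(11, 2886), -300) = Rational(-865789, 2886)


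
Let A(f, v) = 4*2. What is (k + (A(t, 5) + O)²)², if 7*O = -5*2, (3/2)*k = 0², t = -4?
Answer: 4477456/2401 ≈ 1864.8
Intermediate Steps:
A(f, v) = 8
k = 0 (k = (⅔)*0² = (⅔)*0 = 0)
O = -10/7 (O = (-5*2)/7 = (⅐)*(-10) = -10/7 ≈ -1.4286)
(k + (A(t, 5) + O)²)² = (0 + (8 - 10/7)²)² = (0 + (46/7)²)² = (0 + 2116/49)² = (2116/49)² = 4477456/2401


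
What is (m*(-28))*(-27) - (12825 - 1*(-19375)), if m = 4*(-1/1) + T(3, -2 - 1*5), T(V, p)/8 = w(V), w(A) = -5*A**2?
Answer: -307384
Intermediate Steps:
T(V, p) = -40*V**2 (T(V, p) = 8*(-5*V**2) = -40*V**2)
m = -364 (m = 4*(-1/1) - 40*3**2 = 4*(-1*1) - 40*9 = 4*(-1) - 360 = -4 - 360 = -364)
(m*(-28))*(-27) - (12825 - 1*(-19375)) = -364*(-28)*(-27) - (12825 - 1*(-19375)) = 10192*(-27) - (12825 + 19375) = -275184 - 1*32200 = -275184 - 32200 = -307384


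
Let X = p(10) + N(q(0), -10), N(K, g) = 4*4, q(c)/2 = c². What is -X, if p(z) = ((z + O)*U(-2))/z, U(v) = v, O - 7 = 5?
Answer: -58/5 ≈ -11.600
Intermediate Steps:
O = 12 (O = 7 + 5 = 12)
q(c) = 2*c²
N(K, g) = 16
p(z) = (-24 - 2*z)/z (p(z) = ((z + 12)*(-2))/z = ((12 + z)*(-2))/z = (-24 - 2*z)/z)
X = 58/5 (X = (-2 - 24/10) + 16 = (-2 - 24*⅒) + 16 = (-2 - 12/5) + 16 = -22/5 + 16 = 58/5 ≈ 11.600)
-X = -1*58/5 = -58/5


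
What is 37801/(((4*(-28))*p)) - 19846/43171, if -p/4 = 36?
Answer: 1311830683/696261888 ≈ 1.8841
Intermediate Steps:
p = -144 (p = -4*36 = -144)
37801/(((4*(-28))*p)) - 19846/43171 = 37801/(((4*(-28))*(-144))) - 19846/43171 = 37801/((-112*(-144))) - 19846*1/43171 = 37801/16128 - 19846/43171 = 1311830683/696261888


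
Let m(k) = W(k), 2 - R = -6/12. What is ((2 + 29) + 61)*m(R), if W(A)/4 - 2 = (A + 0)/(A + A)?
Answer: 920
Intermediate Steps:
W(A) = 10 (W(A) = 8 + 4*((A + 0)/(A + A)) = 8 + 4*(A/((2*A))) = 8 + 4*(A*(1/(2*A))) = 8 + 4*(½) = 8 + 2 = 10)
R = 5/2 (R = 2 - (-6)/12 = 2 - 1*(-½) = 2 + ½ = 5/2 ≈ 2.5000)
m(k) = 10
((2 + 29) + 61)*m(R) = ((2 + 29) + 61)*10 = (31 + 61)*10 = 92*10 = 920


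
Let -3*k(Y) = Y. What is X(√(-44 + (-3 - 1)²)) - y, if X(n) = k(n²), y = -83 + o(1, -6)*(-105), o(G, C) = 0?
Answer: 277/3 ≈ 92.333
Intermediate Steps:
k(Y) = -Y/3
y = -83 (y = -83 + 0*(-105) = -83 + 0 = -83)
X(n) = -n²/3
X(√(-44 + (-3 - 1)²)) - y = -(-44/3 + (-3 - 1)²/3) - 1*(-83) = -(√(-44 + (-4)²))²/3 + 83 = -(√(-44 + 16))²/3 + 83 = -(√(-28))²/3 + 83 = -(2*I*√7)²/3 + 83 = -⅓*(-28) + 83 = 28/3 + 83 = 277/3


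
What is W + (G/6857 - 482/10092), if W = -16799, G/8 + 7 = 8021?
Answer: -580930632563/34600422 ≈ -16790.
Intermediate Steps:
G = 64112 (G = -56 + 8*8021 = -56 + 64168 = 64112)
W + (G/6857 - 482/10092) = -16799 + (64112/6857 - 482/10092) = -16799 + (64112*(1/6857) - 482*1/10092) = -16799 + (64112/6857 - 241/5046) = -16799 + 321856615/34600422 = -580930632563/34600422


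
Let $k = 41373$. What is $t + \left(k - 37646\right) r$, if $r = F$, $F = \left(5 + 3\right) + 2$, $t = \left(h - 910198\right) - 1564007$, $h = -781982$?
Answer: $-3218917$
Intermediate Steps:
$t = -3256187$ ($t = \left(-781982 - 910198\right) - 1564007 = -1692180 - 1564007 = -3256187$)
$F = 10$ ($F = 8 + 2 = 10$)
$r = 10$
$t + \left(k - 37646\right) r = -3256187 + \left(41373 - 37646\right) 10 = -3256187 + 3727 \cdot 10 = -3256187 + 37270 = -3218917$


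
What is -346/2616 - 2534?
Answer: -3314645/1308 ≈ -2534.1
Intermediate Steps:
-346/2616 - 2534 = -346*1/2616 - 2534 = -173/1308 - 2534 = -3314645/1308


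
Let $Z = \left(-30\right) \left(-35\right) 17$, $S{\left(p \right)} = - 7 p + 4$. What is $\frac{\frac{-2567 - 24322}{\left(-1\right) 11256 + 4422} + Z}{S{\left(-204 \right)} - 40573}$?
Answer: $- \frac{40671263}{89163198} \approx -0.45614$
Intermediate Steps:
$S{\left(p \right)} = 4 - 7 p$
$Z = 17850$ ($Z = 1050 \cdot 17 = 17850$)
$\frac{\frac{-2567 - 24322}{\left(-1\right) 11256 + 4422} + Z}{S{\left(-204 \right)} - 40573} = \frac{\frac{-2567 - 24322}{\left(-1\right) 11256 + 4422} + 17850}{\left(4 - -1428\right) - 40573} = \frac{- \frac{26889}{-11256 + 4422} + 17850}{\left(4 + 1428\right) - 40573} = \frac{- \frac{26889}{-6834} + 17850}{1432 - 40573} = \frac{\left(-26889\right) \left(- \frac{1}{6834}\right) + 17850}{-39141} = \left(\frac{8963}{2278} + 17850\right) \left(- \frac{1}{39141}\right) = \frac{40671263}{2278} \left(- \frac{1}{39141}\right) = - \frac{40671263}{89163198}$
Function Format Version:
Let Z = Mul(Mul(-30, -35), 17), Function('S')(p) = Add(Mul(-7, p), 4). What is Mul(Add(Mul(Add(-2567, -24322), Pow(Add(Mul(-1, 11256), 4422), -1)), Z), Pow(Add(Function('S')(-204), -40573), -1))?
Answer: Rational(-40671263, 89163198) ≈ -0.45614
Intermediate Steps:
Function('S')(p) = Add(4, Mul(-7, p))
Z = 17850 (Z = Mul(1050, 17) = 17850)
Mul(Add(Mul(Add(-2567, -24322), Pow(Add(Mul(-1, 11256), 4422), -1)), Z), Pow(Add(Function('S')(-204), -40573), -1)) = Mul(Add(Mul(Add(-2567, -24322), Pow(Add(Mul(-1, 11256), 4422), -1)), 17850), Pow(Add(Add(4, Mul(-7, -204)), -40573), -1)) = Mul(Add(Mul(-26889, Pow(Add(-11256, 4422), -1)), 17850), Pow(Add(Add(4, 1428), -40573), -1)) = Mul(Add(Mul(-26889, Pow(-6834, -1)), 17850), Pow(Add(1432, -40573), -1)) = Mul(Add(Mul(-26889, Rational(-1, 6834)), 17850), Pow(-39141, -1)) = Mul(Add(Rational(8963, 2278), 17850), Rational(-1, 39141)) = Mul(Rational(40671263, 2278), Rational(-1, 39141)) = Rational(-40671263, 89163198)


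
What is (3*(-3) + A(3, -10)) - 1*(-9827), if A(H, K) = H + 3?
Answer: 9824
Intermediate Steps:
A(H, K) = 3 + H
(3*(-3) + A(3, -10)) - 1*(-9827) = (3*(-3) + (3 + 3)) - 1*(-9827) = (-9 + 6) + 9827 = -3 + 9827 = 9824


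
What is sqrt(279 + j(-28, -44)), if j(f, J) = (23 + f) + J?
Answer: sqrt(230) ≈ 15.166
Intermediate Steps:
j(f, J) = 23 + J + f
sqrt(279 + j(-28, -44)) = sqrt(279 + (23 - 44 - 28)) = sqrt(279 - 49) = sqrt(230)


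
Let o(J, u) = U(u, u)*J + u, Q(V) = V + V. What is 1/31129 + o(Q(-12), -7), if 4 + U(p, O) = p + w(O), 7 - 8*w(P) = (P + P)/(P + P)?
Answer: 7439832/31129 ≈ 239.00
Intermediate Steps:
Q(V) = 2*V
w(P) = ¾ (w(P) = 7/8 - (P + P)/(8*(P + P)) = 7/8 - 2*P/(8*(2*P)) = 7/8 - 2*P*1/(2*P)/8 = 7/8 - ⅛*1 = 7/8 - ⅛ = ¾)
U(p, O) = -13/4 + p (U(p, O) = -4 + (p + ¾) = -4 + (¾ + p) = -13/4 + p)
o(J, u) = u + J*(-13/4 + u) (o(J, u) = (-13/4 + u)*J + u = J*(-13/4 + u) + u = u + J*(-13/4 + u))
1/31129 + o(Q(-12), -7) = 1/31129 + (-7 - 13*(-12)/2 + (2*(-12))*(-7)) = 1/31129 + (-7 - 13/4*(-24) - 24*(-7)) = 1/31129 + (-7 + 78 + 168) = 1/31129 + 239 = 7439832/31129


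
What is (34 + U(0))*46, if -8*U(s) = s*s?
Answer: 1564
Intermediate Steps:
U(s) = -s**2/8 (U(s) = -s*s/8 = -s**2/8)
(34 + U(0))*46 = (34 - 1/8*0**2)*46 = (34 - 1/8*0)*46 = (34 + 0)*46 = 34*46 = 1564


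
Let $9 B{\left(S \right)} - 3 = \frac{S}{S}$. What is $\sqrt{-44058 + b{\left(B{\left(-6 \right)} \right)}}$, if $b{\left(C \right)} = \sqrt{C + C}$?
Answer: $\frac{\sqrt{-396522 + 6 \sqrt{2}}}{3} \approx 209.9 i$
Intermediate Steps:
$B{\left(S \right)} = \frac{4}{9}$ ($B{\left(S \right)} = \frac{1}{3} + \frac{S \frac{1}{S}}{9} = \frac{1}{3} + \frac{1}{9} \cdot 1 = \frac{1}{3} + \frac{1}{9} = \frac{4}{9}$)
$b{\left(C \right)} = \sqrt{2} \sqrt{C}$ ($b{\left(C \right)} = \sqrt{2 C} = \sqrt{2} \sqrt{C}$)
$\sqrt{-44058 + b{\left(B{\left(-6 \right)} \right)}} = \sqrt{-44058 + \sqrt{2} \sqrt{\frac{4}{9}}} = \sqrt{-44058 + \sqrt{2} \cdot \frac{2}{3}} = \sqrt{-44058 + \frac{2 \sqrt{2}}{3}}$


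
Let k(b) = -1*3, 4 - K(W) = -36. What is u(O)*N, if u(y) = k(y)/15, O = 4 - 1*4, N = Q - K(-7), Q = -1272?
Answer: 1312/5 ≈ 262.40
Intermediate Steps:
K(W) = 40 (K(W) = 4 - 1*(-36) = 4 + 36 = 40)
N = -1312 (N = -1272 - 1*40 = -1272 - 40 = -1312)
k(b) = -3
O = 0 (O = 4 - 4 = 0)
u(y) = -⅕ (u(y) = -3/15 = -3*1/15 = -⅕)
u(O)*N = -⅕*(-1312) = 1312/5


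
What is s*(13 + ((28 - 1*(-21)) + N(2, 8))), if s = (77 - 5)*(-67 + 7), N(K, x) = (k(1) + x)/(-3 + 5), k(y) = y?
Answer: -287280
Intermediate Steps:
N(K, x) = 1/2 + x/2 (N(K, x) = (1 + x)/(-3 + 5) = (1 + x)/2 = (1 + x)*(1/2) = 1/2 + x/2)
s = -4320 (s = 72*(-60) = -4320)
s*(13 + ((28 - 1*(-21)) + N(2, 8))) = -4320*(13 + ((28 - 1*(-21)) + (1/2 + (1/2)*8))) = -4320*(13 + ((28 + 21) + (1/2 + 4))) = -4320*(13 + (49 + 9/2)) = -4320*(13 + 107/2) = -4320*133/2 = -287280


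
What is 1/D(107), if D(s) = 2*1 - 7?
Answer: -⅕ ≈ -0.20000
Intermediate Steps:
D(s) = -5 (D(s) = 2 - 7 = -5)
1/D(107) = 1/(-5) = -⅕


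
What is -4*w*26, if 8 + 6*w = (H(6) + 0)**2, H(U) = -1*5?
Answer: -884/3 ≈ -294.67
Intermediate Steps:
H(U) = -5
w = 17/6 (w = -4/3 + (-5 + 0)**2/6 = -4/3 + (1/6)*(-5)**2 = -4/3 + (1/6)*25 = -4/3 + 25/6 = 17/6 ≈ 2.8333)
-4*w*26 = -4*17/6*26 = -34/3*26 = -884/3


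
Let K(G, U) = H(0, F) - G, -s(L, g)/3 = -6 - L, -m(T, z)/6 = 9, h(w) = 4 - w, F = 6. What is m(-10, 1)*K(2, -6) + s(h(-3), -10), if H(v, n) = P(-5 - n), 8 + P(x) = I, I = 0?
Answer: 579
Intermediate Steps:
P(x) = -8 (P(x) = -8 + 0 = -8)
m(T, z) = -54 (m(T, z) = -6*9 = -54)
H(v, n) = -8
s(L, g) = 18 + 3*L (s(L, g) = -3*(-6 - L) = 18 + 3*L)
K(G, U) = -8 - G
m(-10, 1)*K(2, -6) + s(h(-3), -10) = -54*(-8 - 1*2) + (18 + 3*(4 - 1*(-3))) = -54*(-8 - 2) + (18 + 3*(4 + 3)) = -54*(-10) + (18 + 3*7) = 540 + (18 + 21) = 540 + 39 = 579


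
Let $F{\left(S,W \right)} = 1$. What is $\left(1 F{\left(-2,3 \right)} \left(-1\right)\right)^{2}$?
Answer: $1$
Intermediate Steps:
$\left(1 F{\left(-2,3 \right)} \left(-1\right)\right)^{2} = \left(1 \cdot 1 \left(-1\right)\right)^{2} = \left(1 \left(-1\right)\right)^{2} = \left(-1\right)^{2} = 1$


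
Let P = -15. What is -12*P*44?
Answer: 7920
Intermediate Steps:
-12*P*44 = -12*(-15)*44 = 180*44 = 7920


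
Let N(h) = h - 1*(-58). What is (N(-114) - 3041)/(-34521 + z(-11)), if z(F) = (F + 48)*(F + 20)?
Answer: 3097/34188 ≈ 0.090587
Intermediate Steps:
N(h) = 58 + h (N(h) = h + 58 = 58 + h)
z(F) = (20 + F)*(48 + F) (z(F) = (48 + F)*(20 + F) = (20 + F)*(48 + F))
(N(-114) - 3041)/(-34521 + z(-11)) = ((58 - 114) - 3041)/(-34521 + (960 + (-11)² + 68*(-11))) = (-56 - 3041)/(-34521 + (960 + 121 - 748)) = -3097/(-34521 + 333) = -3097/(-34188) = -3097*(-1/34188) = 3097/34188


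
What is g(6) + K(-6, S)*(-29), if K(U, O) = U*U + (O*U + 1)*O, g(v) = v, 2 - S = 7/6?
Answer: -2824/3 ≈ -941.33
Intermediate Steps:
S = ⅚ (S = 2 - 7/6 = ⅚ ≈ 0.83333)
K(U, O) = U² + O*(1 + O*U) (K(U, O) = U² + (1 + O*U)*O = U² + O*(1 + O*U))
g(6) + K(-6, S)*(-29) = 6 + (⅚ + (-6)² - 6*(⅚)²)*(-29) = 6 + (⅚ + 36 - 6*25/36)*(-29) = 6 + (⅚ + 36 - 25/6)*(-29) = 6 + (98/3)*(-29) = 6 - 2842/3 = -2824/3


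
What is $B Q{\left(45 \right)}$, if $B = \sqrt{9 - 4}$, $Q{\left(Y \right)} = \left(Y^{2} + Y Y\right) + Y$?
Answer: $4095 \sqrt{5} \approx 9156.7$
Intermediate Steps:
$Q{\left(Y \right)} = Y + 2 Y^{2}$ ($Q{\left(Y \right)} = \left(Y^{2} + Y^{2}\right) + Y = 2 Y^{2} + Y = Y + 2 Y^{2}$)
$B = \sqrt{5} \approx 2.2361$
$B Q{\left(45 \right)} = \sqrt{5} \cdot 45 \left(1 + 2 \cdot 45\right) = \sqrt{5} \cdot 45 \left(1 + 90\right) = \sqrt{5} \cdot 45 \cdot 91 = \sqrt{5} \cdot 4095 = 4095 \sqrt{5}$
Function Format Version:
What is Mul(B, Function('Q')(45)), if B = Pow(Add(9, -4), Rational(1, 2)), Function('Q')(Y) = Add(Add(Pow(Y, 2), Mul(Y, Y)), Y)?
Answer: Mul(4095, Pow(5, Rational(1, 2))) ≈ 9156.7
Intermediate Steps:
Function('Q')(Y) = Add(Y, Mul(2, Pow(Y, 2))) (Function('Q')(Y) = Add(Add(Pow(Y, 2), Pow(Y, 2)), Y) = Add(Mul(2, Pow(Y, 2)), Y) = Add(Y, Mul(2, Pow(Y, 2))))
B = Pow(5, Rational(1, 2)) ≈ 2.2361
Mul(B, Function('Q')(45)) = Mul(Pow(5, Rational(1, 2)), Mul(45, Add(1, Mul(2, 45)))) = Mul(Pow(5, Rational(1, 2)), Mul(45, Add(1, 90))) = Mul(Pow(5, Rational(1, 2)), Mul(45, 91)) = Mul(Pow(5, Rational(1, 2)), 4095) = Mul(4095, Pow(5, Rational(1, 2)))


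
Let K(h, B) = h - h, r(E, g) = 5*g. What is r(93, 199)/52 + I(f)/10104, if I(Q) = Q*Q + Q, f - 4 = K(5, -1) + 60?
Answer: 1283725/65676 ≈ 19.546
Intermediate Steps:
K(h, B) = 0
f = 64 (f = 4 + (0 + 60) = 4 + 60 = 64)
I(Q) = Q + Q² (I(Q) = Q² + Q = Q + Q²)
r(93, 199)/52 + I(f)/10104 = (5*199)/52 + (64*(1 + 64))/10104 = 995*(1/52) + (64*65)*(1/10104) = 995/52 + 4160*(1/10104) = 995/52 + 520/1263 = 1283725/65676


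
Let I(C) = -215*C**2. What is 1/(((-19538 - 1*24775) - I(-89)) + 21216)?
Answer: 1/1679918 ≈ 5.9527e-7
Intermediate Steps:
1/(((-19538 - 1*24775) - I(-89)) + 21216) = 1/(((-19538 - 1*24775) - (-215)*(-89)**2) + 21216) = 1/(((-19538 - 24775) - (-215)*7921) + 21216) = 1/((-44313 - 1*(-1703015)) + 21216) = 1/((-44313 + 1703015) + 21216) = 1/(1658702 + 21216) = 1/1679918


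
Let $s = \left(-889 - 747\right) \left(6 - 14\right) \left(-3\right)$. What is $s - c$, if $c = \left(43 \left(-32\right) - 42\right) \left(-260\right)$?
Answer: $-407944$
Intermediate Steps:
$c = 368680$ ($c = \left(-1376 - 42\right) \left(-260\right) = \left(-1418\right) \left(-260\right) = 368680$)
$s = -39264$ ($s = - 1636 \left(\left(-8\right) \left(-3\right)\right) = \left(-1636\right) 24 = -39264$)
$s - c = -39264 - 368680 = -407944$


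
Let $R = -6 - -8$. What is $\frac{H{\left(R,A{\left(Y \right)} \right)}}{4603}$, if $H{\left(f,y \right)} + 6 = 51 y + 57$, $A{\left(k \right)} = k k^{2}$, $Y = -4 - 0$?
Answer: $- \frac{3213}{4603} \approx -0.69802$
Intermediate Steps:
$Y = -4$ ($Y = -4 + 0 = -4$)
$A{\left(k \right)} = k^{3}$
$R = 2$ ($R = -6 + 8 = 2$)
$H{\left(f,y \right)} = 51 + 51 y$ ($H{\left(f,y \right)} = -6 + \left(51 y + 57\right) = -6 + \left(57 + 51 y\right) = 51 + 51 y$)
$\frac{H{\left(R,A{\left(Y \right)} \right)}}{4603} = \frac{51 + 51 \left(-4\right)^{3}}{4603} = \left(51 + 51 \left(-64\right)\right) \frac{1}{4603} = \left(51 - 3264\right) \frac{1}{4603} = \left(-3213\right) \frac{1}{4603} = - \frac{3213}{4603}$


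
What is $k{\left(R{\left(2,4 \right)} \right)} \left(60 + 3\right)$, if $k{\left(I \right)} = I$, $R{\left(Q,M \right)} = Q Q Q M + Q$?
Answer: $2142$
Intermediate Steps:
$R{\left(Q,M \right)} = Q + M Q^{3}$ ($R{\left(Q,M \right)} = Q^{2} Q M + Q = Q^{3} M + Q = M Q^{3} + Q = Q + M Q^{3}$)
$k{\left(R{\left(2,4 \right)} \right)} \left(60 + 3\right) = \left(2 + 4 \cdot 2^{3}\right) \left(60 + 3\right) = \left(2 + 4 \cdot 8\right) 63 = \left(2 + 32\right) 63 = 34 \cdot 63 = 2142$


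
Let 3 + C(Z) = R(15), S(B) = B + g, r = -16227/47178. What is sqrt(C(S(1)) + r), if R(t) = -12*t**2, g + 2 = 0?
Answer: I*sqrt(74284009818)/5242 ≈ 51.994*I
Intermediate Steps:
g = -2 (g = -2 + 0 = -2)
r = -1803/5242 (r = -16227*1/47178 = -1803/5242 ≈ -0.34395)
S(B) = -2 + B (S(B) = B - 2 = -2 + B)
C(Z) = -2703 (C(Z) = -3 - 12*15**2 = -3 - 12*225 = -3 - 2700 = -2703)
sqrt(C(S(1)) + r) = sqrt(-2703 - 1803/5242) = sqrt(-14170929/5242) = I*sqrt(74284009818)/5242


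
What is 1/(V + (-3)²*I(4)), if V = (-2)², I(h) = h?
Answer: 1/40 ≈ 0.025000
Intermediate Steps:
V = 4
1/(V + (-3)²*I(4)) = 1/(4 + (-3)²*4) = 1/(4 + 9*4) = 1/(4 + 36) = 1/40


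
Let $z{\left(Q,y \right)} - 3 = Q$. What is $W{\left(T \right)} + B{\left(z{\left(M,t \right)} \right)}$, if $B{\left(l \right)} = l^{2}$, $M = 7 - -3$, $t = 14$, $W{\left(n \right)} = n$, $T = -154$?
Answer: $15$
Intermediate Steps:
$M = 10$ ($M = 7 + 3 = 10$)
$z{\left(Q,y \right)} = 3 + Q$
$W{\left(T \right)} + B{\left(z{\left(M,t \right)} \right)} = -154 + \left(3 + 10\right)^{2} = -154 + 13^{2} = -154 + 169 = 15$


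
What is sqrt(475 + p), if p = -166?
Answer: sqrt(309) ≈ 17.578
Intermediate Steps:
sqrt(475 + p) = sqrt(475 - 166) = sqrt(309)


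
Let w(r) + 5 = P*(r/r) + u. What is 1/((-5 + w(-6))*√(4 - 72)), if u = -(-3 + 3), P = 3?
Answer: I*√17/238 ≈ 0.017324*I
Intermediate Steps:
u = 0 (u = -1*0 = 0)
w(r) = -2 (w(r) = -5 + (3*(r/r) + 0) = -5 + (3*1 + 0) = -5 + (3 + 0) = -5 + 3 = -2)
1/((-5 + w(-6))*√(4 - 72)) = 1/((-5 - 2)*√(4 - 72)) = 1/(-14*I*√17) = I*√17/238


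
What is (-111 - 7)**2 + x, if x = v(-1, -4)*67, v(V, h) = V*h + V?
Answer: 14125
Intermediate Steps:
v(V, h) = V + V*h
x = 201 (x = -(1 - 4)*67 = -1*(-3)*67 = 3*67 = 201)
(-111 - 7)**2 + x = (-111 - 7)**2 + 201 = (-118)**2 + 201 = 13924 + 201 = 14125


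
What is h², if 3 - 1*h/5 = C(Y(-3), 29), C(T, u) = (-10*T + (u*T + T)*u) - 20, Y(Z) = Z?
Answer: 169390225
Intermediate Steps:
C(T, u) = -20 - 10*T + u*(T + T*u) (C(T, u) = (-10*T + (T*u + T)*u) - 20 = (-10*T + (T + T*u)*u) - 20 = (-10*T + u*(T + T*u)) - 20 = -20 - 10*T + u*(T + T*u))
h = 13015 (h = 15 - 5*(-20 - 10*(-3) - 3*29 - 3*29²) = 15 - 5*(-20 + 30 - 87 - 3*841) = 15 - 5*(-20 + 30 - 87 - 2523) = 15 - 5*(-2600) = 15 + 13000 = 13015)
h² = 13015² = 169390225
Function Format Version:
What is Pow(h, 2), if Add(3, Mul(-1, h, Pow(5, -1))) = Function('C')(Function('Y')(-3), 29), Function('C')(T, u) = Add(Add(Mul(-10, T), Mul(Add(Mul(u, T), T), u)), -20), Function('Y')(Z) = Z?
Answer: 169390225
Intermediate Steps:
Function('C')(T, u) = Add(-20, Mul(-10, T), Mul(u, Add(T, Mul(T, u)))) (Function('C')(T, u) = Add(Add(Mul(-10, T), Mul(Add(Mul(T, u), T), u)), -20) = Add(Add(Mul(-10, T), Mul(Add(T, Mul(T, u)), u)), -20) = Add(Add(Mul(-10, T), Mul(u, Add(T, Mul(T, u)))), -20) = Add(-20, Mul(-10, T), Mul(u, Add(T, Mul(T, u)))))
h = 13015 (h = Add(15, Mul(-5, Add(-20, Mul(-10, -3), Mul(-3, 29), Mul(-3, Pow(29, 2))))) = Add(15, Mul(-5, Add(-20, 30, -87, Mul(-3, 841)))) = Add(15, Mul(-5, Add(-20, 30, -87, -2523))) = Add(15, Mul(-5, -2600)) = Add(15, 13000) = 13015)
Pow(h, 2) = Pow(13015, 2) = 169390225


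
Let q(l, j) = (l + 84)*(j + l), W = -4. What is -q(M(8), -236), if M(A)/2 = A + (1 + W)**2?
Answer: 23836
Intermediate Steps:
M(A) = 18 + 2*A (M(A) = 2*(A + (1 - 4)**2) = 2*(A + (-3)**2) = 2*(A + 9) = 2*(9 + A) = 18 + 2*A)
q(l, j) = (84 + l)*(j + l)
-q(M(8), -236) = -((18 + 2*8)**2 + 84*(-236) + 84*(18 + 2*8) - 236*(18 + 2*8)) = -((18 + 16)**2 - 19824 + 84*(18 + 16) - 236*(18 + 16)) = -(34**2 - 19824 + 84*34 - 236*34) = -(1156 - 19824 + 2856 - 8024) = -1*(-23836) = 23836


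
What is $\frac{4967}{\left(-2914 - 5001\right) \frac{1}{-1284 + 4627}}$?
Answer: $- \frac{16604681}{7915} \approx -2097.9$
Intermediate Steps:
$\frac{4967}{\left(-2914 - 5001\right) \frac{1}{-1284 + 4627}} = \frac{4967}{\left(-7915\right) \frac{1}{3343}} = \frac{4967}{- \frac{7915}{3343}} = 4967 \left(- \frac{3343}{7915}\right) = - \frac{16604681}{7915}$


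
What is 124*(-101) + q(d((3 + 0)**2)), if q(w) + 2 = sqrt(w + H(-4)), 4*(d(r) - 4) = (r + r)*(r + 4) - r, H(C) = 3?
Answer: -12526 + sqrt(253)/2 ≈ -12518.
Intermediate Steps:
d(r) = 4 - r/4 + r*(4 + r)/2 (d(r) = 4 + ((r + r)*(r + 4) - r)/4 = 4 + ((2*r)*(4 + r) - r)/4 = 4 + (2*r*(4 + r) - r)/4 = 4 + (-r + 2*r*(4 + r))/4 = 4 + (-r/4 + r*(4 + r)/2) = 4 - r/4 + r*(4 + r)/2)
q(w) = -2 + sqrt(3 + w) (q(w) = -2 + sqrt(w + 3) = -2 + sqrt(3 + w))
124*(-101) + q(d((3 + 0)**2)) = 124*(-101) + (-2 + sqrt(3 + (4 + ((3 + 0)**2)**2/2 + 7*(3 + 0)**2/4))) = -12524 + (-2 + sqrt(3 + (4 + (3**2)**2/2 + (7/4)*3**2))) = -12524 + (-2 + sqrt(3 + (4 + (1/2)*9**2 + (7/4)*9))) = -12524 + (-2 + sqrt(3 + (4 + (1/2)*81 + 63/4))) = -12524 + (-2 + sqrt(3 + (4 + 81/2 + 63/4))) = -12524 + (-2 + sqrt(3 + 241/4)) = -12524 + (-2 + sqrt(253/4)) = -12524 + (-2 + sqrt(253)/2) = -12526 + sqrt(253)/2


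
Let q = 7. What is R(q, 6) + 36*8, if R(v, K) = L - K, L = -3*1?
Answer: 279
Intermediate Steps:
L = -3
R(v, K) = -3 - K
R(q, 6) + 36*8 = (-3 - 1*6) + 36*8 = (-3 - 6) + 288 = -9 + 288 = 279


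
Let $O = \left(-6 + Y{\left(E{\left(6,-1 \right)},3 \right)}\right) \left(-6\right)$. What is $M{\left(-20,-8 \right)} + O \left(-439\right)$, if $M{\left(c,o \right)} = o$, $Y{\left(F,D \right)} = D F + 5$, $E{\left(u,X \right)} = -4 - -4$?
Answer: $-2642$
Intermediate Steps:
$E{\left(u,X \right)} = 0$ ($E{\left(u,X \right)} = -4 + 4 = 0$)
$Y{\left(F,D \right)} = 5 + D F$
$O = 6$ ($O = \left(-6 + \left(5 + 3 \cdot 0\right)\right) \left(-6\right) = \left(-6 + \left(5 + 0\right)\right) \left(-6\right) = \left(-6 + 5\right) \left(-6\right) = \left(-1\right) \left(-6\right) = 6$)
$M{\left(-20,-8 \right)} + O \left(-439\right) = -8 + 6 \left(-439\right) = -8 - 2634 = -2642$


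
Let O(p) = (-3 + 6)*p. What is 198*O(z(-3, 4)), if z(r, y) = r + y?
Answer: 594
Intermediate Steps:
O(p) = 3*p
198*O(z(-3, 4)) = 198*(3*(-3 + 4)) = 198*(3*1) = 198*3 = 594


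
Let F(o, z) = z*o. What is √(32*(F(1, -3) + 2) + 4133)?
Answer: √4101 ≈ 64.039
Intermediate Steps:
F(o, z) = o*z
√(32*(F(1, -3) + 2) + 4133) = √(32*(1*(-3) + 2) + 4133) = √(32*(-3 + 2) + 4133) = √(32*(-1) + 4133) = √(-32 + 4133) = √4101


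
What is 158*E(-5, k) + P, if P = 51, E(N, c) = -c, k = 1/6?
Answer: 74/3 ≈ 24.667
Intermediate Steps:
k = ⅙ (k = 1*(⅙) = ⅙ ≈ 0.16667)
158*E(-5, k) + P = 158*(-1*⅙) + 51 = 158*(-⅙) + 51 = -79/3 + 51 = 74/3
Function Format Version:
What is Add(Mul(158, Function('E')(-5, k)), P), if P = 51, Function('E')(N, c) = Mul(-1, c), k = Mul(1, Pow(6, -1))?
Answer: Rational(74, 3) ≈ 24.667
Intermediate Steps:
k = Rational(1, 6) (k = Mul(1, Rational(1, 6)) = Rational(1, 6) ≈ 0.16667)
Add(Mul(158, Function('E')(-5, k)), P) = Add(Mul(158, Mul(-1, Rational(1, 6))), 51) = Add(Mul(158, Rational(-1, 6)), 51) = Add(Rational(-79, 3), 51) = Rational(74, 3)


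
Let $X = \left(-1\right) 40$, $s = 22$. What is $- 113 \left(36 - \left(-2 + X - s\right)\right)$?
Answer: $-11300$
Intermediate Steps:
$X = -40$
$- 113 \left(36 - \left(-2 + X - s\right)\right) = - 113 \left(36 + \left(22 - \left(-40 - 2\right)\right)\right) = - 113 \left(36 + \left(22 - -42\right)\right) = - 113 \left(36 + \left(22 + 42\right)\right) = - 113 \left(36 + 64\right) = \left(-113\right) 100 = -11300$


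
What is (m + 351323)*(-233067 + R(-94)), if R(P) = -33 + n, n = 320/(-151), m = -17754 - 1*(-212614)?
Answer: -19224778630860/151 ≈ -1.2732e+11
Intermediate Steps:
m = 194860 (m = -17754 + 212614 = 194860)
n = -320/151 (n = 320*(-1/151) = -320/151 ≈ -2.1192)
R(P) = -5303/151 (R(P) = -33 - 320/151 = -5303/151)
(m + 351323)*(-233067 + R(-94)) = (194860 + 351323)*(-233067 - 5303/151) = 546183*(-35198420/151) = -19224778630860/151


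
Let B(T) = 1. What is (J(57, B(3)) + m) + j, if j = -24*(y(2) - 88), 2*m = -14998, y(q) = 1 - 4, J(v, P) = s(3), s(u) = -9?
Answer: -5324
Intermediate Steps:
J(v, P) = -9
y(q) = -3
m = -7499 (m = (½)*(-14998) = -7499)
j = 2184 (j = -24*(-3 - 88) = -24*(-91) = 2184)
(J(57, B(3)) + m) + j = (-9 - 7499) + 2184 = -7508 + 2184 = -5324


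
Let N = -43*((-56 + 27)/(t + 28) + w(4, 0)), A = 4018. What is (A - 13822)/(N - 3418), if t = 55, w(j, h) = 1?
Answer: 203433/71504 ≈ 2.8451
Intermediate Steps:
N = -2322/83 (N = -43*((-56 + 27)/(55 + 28) + 1) = -43*(-29/83 + 1) = -43*54/83 = -2322/83 ≈ -27.976)
(A - 13822)/(N - 3418) = (4018 - 13822)/(-2322/83 - 3418) = -9804/(-286016/83) = -9804*(-83/286016) = 203433/71504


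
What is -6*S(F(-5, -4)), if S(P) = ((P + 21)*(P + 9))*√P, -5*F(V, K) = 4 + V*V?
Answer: -7296*I*√145/125 ≈ -702.84*I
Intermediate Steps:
F(V, K) = -⅘ - V²/5 (F(V, K) = -(4 + V*V)/5 = -(4 + V²)/5 = -⅘ - V²/5)
S(P) = √P*(9 + P)*(21 + P) (S(P) = ((21 + P)*(9 + P))*√P = ((9 + P)*(21 + P))*√P = √P*(9 + P)*(21 + P))
-6*S(F(-5, -4)) = -6*√(-⅘ - ⅕*(-5)²)*(189 + (-⅘ - ⅕*(-5)²)² + 30*(-⅘ - ⅕*(-5)²)) = -6*√(-⅘ - ⅕*25)*(189 + (-⅘ - ⅕*25)² + 30*(-⅘ - ⅕*25)) = -6*√(-⅘ - 5)*(189 + (-⅘ - 5)² + 30*(-⅘ - 5)) = -6*√(-29/5)*(189 + (-29/5)² + 30*(-29/5)) = -6*I*√145/5*(189 + 841/25 - 174) = -6*I*√145/5*1216/25 = -7296*I*√145/125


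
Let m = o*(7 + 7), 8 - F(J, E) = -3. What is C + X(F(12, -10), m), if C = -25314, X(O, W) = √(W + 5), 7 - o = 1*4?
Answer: -25314 + √47 ≈ -25307.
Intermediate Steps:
F(J, E) = 11 (F(J, E) = 8 - 1*(-3) = 8 + 3 = 11)
o = 3 (o = 7 - 4 = 3)
m = 42 (m = 3*(7 + 7) = 3*14 = 42)
X(O, W) = √(5 + W)
C + X(F(12, -10), m) = -25314 + √(5 + 42) = -25314 + √47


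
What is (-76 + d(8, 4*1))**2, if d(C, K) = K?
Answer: 5184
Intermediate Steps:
(-76 + d(8, 4*1))**2 = (-76 + 4*1)**2 = (-76 + 4)**2 = (-72)**2 = 5184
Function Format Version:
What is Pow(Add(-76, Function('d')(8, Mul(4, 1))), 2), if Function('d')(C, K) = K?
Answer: 5184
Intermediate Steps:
Pow(Add(-76, Function('d')(8, Mul(4, 1))), 2) = Pow(Add(-76, Mul(4, 1)), 2) = Pow(Add(-76, 4), 2) = Pow(-72, 2) = 5184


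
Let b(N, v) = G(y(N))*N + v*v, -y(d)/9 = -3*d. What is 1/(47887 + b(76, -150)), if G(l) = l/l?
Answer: 1/70463 ≈ 1.4192e-5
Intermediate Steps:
y(d) = 27*d (y(d) = -(-27)*d = 27*d)
G(l) = 1
b(N, v) = N + v² (b(N, v) = 1*N + v*v = N + v²)
1/(47887 + b(76, -150)) = 1/(47887 + (76 + (-150)²)) = 1/(47887 + (76 + 22500)) = 1/(47887 + 22576) = 1/70463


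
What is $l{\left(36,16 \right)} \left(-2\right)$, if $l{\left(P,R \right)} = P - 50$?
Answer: $28$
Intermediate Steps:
$l{\left(P,R \right)} = -50 + P$ ($l{\left(P,R \right)} = P - 50 = -50 + P$)
$l{\left(36,16 \right)} \left(-2\right) = \left(-50 + 36\right) \left(-2\right) = \left(-14\right) \left(-2\right) = 28$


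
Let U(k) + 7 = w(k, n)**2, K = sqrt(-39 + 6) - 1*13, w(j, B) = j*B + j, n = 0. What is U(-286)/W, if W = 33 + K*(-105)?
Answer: 12704558/257581 + 954205*I*sqrt(33)/257581 ≈ 49.323 + 21.281*I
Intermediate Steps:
w(j, B) = j + B*j (w(j, B) = B*j + j = j + B*j)
K = -13 + I*sqrt(33) (K = sqrt(-33) - 13 = I*sqrt(33) - 13 = -13 + I*sqrt(33) ≈ -13.0 + 5.7446*I)
W = 1398 - 105*I*sqrt(33) (W = 33 + (-13 + I*sqrt(33))*(-105) = 33 + (1365 - 105*I*sqrt(33)) = 1398 - 105*I*sqrt(33) ≈ 1398.0 - 603.18*I)
U(k) = -7 + k**2 (U(k) = -7 + (k*(1 + 0))**2 = -7 + (k*1)**2 = -7 + k**2)
U(-286)/W = (-7 + (-286)**2)/(1398 - 105*I*sqrt(33)) = (-7 + 81796)/(1398 - 105*I*sqrt(33)) = 81789/(1398 - 105*I*sqrt(33))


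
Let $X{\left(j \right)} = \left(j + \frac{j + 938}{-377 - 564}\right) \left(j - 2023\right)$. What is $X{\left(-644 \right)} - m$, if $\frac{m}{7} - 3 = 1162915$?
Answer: $- \frac{6043144100}{941} \approx -6.422 \cdot 10^{6}$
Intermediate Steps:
$m = 8140426$ ($m = 21 + 7 \cdot 1162915 = 21 + 8140405 = 8140426$)
$X{\left(j \right)} = \left(-2023 + j\right) \left(- \frac{938}{941} + \frac{940 j}{941}\right)$ ($X{\left(j \right)} = \left(j + \frac{938 + j}{-941}\right) \left(-2023 + j\right) = \left(j + \left(938 + j\right) \left(- \frac{1}{941}\right)\right) \left(-2023 + j\right) = \left(j - \left(\frac{938}{941} + \frac{j}{941}\right)\right) \left(-2023 + j\right) = \left(- \frac{938}{941} + \frac{940 j}{941}\right) \left(-2023 + j\right) = \left(-2023 + j\right) \left(- \frac{938}{941} + \frac{940 j}{941}\right)$)
$X{\left(-644 \right)} - m = \left(\frac{1897574}{941} - - \frac{1225247352}{941} + \frac{940 \left(-644\right)^{2}}{941}\right) - 8140426 = \left(\frac{1897574}{941} + \frac{1225247352}{941} + \frac{940}{941} \cdot 414736\right) - 8140426 = \left(\frac{1897574}{941} + \frac{1225247352}{941} + \frac{389851840}{941}\right) - 8140426 = \frac{1616996766}{941} - 8140426 = - \frac{6043144100}{941}$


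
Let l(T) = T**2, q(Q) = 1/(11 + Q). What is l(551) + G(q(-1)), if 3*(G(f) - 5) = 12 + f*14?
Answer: 4554157/15 ≈ 3.0361e+5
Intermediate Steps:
G(f) = 9 + 14*f/3 (G(f) = 5 + (12 + f*14)/3 = 5 + (12 + 14*f)/3 = 5 + (4 + 14*f/3) = 9 + 14*f/3)
l(551) + G(q(-1)) = 551**2 + (9 + 14/(3*(11 - 1))) = 303601 + (9 + (14/3)/10) = 303601 + (9 + (14/3)*(1/10)) = 303601 + (9 + 7/15) = 303601 + 142/15 = 4554157/15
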